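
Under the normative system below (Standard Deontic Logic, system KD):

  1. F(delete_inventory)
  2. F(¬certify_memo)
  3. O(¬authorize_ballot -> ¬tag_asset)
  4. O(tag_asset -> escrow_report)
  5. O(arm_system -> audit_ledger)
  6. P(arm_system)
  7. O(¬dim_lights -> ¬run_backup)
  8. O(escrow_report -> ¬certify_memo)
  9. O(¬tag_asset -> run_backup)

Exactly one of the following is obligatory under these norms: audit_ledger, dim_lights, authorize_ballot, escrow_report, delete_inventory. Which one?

Premise 2 is F(¬certify_memo), i.e. O(certify_memo).
Premise 8 is O(escrow_report -> ¬certify_memo); contrapositively O(certify_memo -> ¬escrow_report). Since O(certify_memo) holds, K gives O(¬escrow_report).
Premise 4 is O(tag_asset -> escrow_report); contrapositively O(¬escrow_report -> ¬tag_asset). Since O(¬escrow_report) holds, K gives O(¬tag_asset).
Premise 9 is O(¬tag_asset -> run_backup); since O(¬tag_asset), deontic closure gives O(run_backup).
Premise 7, O(¬dim_lights -> ¬run_backup), contraposes to O(run_backup -> dim_lights); with O(run_backup) we get O(dim_lights).
So O(dim_lights) holds — dim_lights is obligatory. None of the other listed options is made obligatory by any chain of premises.

dim_lights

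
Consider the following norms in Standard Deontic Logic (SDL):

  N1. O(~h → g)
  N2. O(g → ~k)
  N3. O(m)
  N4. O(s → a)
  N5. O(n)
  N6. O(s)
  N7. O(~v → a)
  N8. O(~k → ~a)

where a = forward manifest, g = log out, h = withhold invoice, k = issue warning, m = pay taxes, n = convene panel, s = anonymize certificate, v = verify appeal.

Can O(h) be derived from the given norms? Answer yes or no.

Yes

From premise 6 we have O(s).
With premise 4, O(s → a), the K-axiom yields O(a).
Premise 8, O(~k → ~a), contraposes to O(a → k); with O(a) we get O(k).
Premise 2 is O(g → ~k); contrapositively O(k → ~g). Since O(k) holds, K gives O(~g).
Premise 1, O(~h → g), contraposes to O(~g → h); with O(~g) we get O(h).
Premises 3, 5, 7 do not contribute to this derivation.
So O(h) follows.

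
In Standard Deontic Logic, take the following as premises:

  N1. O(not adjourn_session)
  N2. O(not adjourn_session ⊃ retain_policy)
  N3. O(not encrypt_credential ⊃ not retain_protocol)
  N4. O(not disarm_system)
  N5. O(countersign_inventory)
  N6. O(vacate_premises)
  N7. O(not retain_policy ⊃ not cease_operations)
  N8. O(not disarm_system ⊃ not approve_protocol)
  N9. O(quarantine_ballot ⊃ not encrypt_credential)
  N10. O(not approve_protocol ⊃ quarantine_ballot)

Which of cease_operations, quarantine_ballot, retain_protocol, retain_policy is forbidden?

From premise 4 we have O(not disarm_system).
Premise 8 is O(not disarm_system ⊃ not approve_protocol); since O(not disarm_system), deontic closure gives O(not approve_protocol).
Premise 10 is O(not approve_protocol ⊃ quarantine_ballot); since O(not approve_protocol), deontic closure gives O(quarantine_ballot).
Applying K to premise 9 (O(quarantine_ballot ⊃ not encrypt_credential)) and O(quarantine_ballot) yields O(not encrypt_credential).
From O(not encrypt_credential) and premise 3, O(not encrypt_credential ⊃ not retain_protocol), we obtain O(not retain_protocol).
So O(not retain_protocol) holds, i.e. retain_protocol is forbidden. None of the other listed options is forbidden under the premises.

retain_protocol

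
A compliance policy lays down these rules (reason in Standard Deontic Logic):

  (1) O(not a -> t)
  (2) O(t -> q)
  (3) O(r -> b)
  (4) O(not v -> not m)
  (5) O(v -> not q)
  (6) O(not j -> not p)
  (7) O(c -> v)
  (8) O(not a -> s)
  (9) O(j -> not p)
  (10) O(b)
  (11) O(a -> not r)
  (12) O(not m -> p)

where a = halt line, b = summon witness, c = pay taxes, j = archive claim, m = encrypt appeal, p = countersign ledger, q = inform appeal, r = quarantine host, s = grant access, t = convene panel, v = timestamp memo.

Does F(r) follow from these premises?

Yes

Premises 9 and 6 are O(j -> not p) and O(not j -> not p); every ideal world satisfies j or not j, so in either case not p holds — hence O(not p).
The contrapositive of premise 12 (O(not m -> p)) is O(not p -> m), and O(not p) is already established, so O(m).
Premise 4, O(not v -> not m), contraposes to O(m -> v); with O(m) we get O(v).
Premise 5 is O(v -> not q); since O(v), deontic closure gives O(not q).
The contrapositive of premise 2 (O(t -> q)) is O(not q -> not t), and O(not q) is already established, so O(not t).
Premise 1, O(not a -> t), contraposes to O(not t -> a); with O(not t) we get O(a).
With premise 11, O(a -> not r), the K-axiom yields O(not r).
Premises 3, 7, 8, 10 do not contribute to this derivation.
So O(not r) holds, i.e. F(r). The claim follows.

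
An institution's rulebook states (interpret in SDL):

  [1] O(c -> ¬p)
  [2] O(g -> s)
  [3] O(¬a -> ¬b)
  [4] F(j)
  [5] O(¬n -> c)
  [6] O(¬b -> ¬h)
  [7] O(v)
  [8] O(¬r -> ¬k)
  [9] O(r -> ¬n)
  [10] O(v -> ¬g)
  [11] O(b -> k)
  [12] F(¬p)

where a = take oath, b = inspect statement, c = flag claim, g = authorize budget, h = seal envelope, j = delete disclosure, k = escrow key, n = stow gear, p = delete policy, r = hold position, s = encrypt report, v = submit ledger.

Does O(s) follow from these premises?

Premise 2 is O(g -> s), but O(g) is not derivable from the premises, so it does not yield O(s).
No other premise forces O(s). An ideal world satisfying every premise can still have s false, so O(s) is not derivable.

No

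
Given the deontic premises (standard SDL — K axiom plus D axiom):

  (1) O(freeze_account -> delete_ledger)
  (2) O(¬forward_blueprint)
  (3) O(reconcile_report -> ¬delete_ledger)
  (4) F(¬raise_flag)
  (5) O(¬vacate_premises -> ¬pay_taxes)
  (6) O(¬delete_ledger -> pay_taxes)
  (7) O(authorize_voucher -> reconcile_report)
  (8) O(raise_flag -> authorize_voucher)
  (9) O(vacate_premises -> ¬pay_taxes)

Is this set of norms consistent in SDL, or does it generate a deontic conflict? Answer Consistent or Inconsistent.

By case analysis on vacate_premises: premise 9 gives O(vacate_premises -> ¬pay_taxes) and premise 5 gives O(¬vacate_premises -> ¬pay_taxes), so O(¬pay_taxes) either way.
The contrapositive of premise 6 (O(¬delete_ledger -> pay_taxes)) is O(¬pay_taxes -> delete_ledger), and O(¬pay_taxes) is already established, so O(delete_ledger).
Premise 3 is O(reconcile_report -> ¬delete_ledger); contrapositively O(delete_ledger -> ¬reconcile_report). Since O(delete_ledger) holds, K gives O(¬reconcile_report).
Premise 7, O(authorize_voucher -> reconcile_report), contraposes to O(¬reconcile_report -> ¬authorize_voucher); with O(¬reconcile_report) we get O(¬authorize_voucher).
The contrapositive of premise 8 (O(raise_flag -> authorize_voucher)) is O(¬authorize_voucher -> ¬raise_flag), and O(¬authorize_voucher) is already established, so O(¬raise_flag).
Yet premise 4 is F(¬raise_flag), i.e. O(raise_flag).
We now have both O(¬raise_flag) and O(raise_flag) — raise_flag is simultaneously obligatory and forbidden, violating the D-axiom.

Inconsistent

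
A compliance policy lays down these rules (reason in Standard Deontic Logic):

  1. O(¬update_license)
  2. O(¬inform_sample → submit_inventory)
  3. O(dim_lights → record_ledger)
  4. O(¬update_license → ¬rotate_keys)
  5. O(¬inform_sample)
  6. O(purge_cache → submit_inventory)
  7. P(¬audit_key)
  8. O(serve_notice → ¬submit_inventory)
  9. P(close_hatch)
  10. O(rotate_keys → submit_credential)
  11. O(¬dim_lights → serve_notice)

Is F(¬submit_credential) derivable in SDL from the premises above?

No

Premise 10 is O(rotate_keys → submit_credential), but O(rotate_keys) is not derivable from the premises, so it does not yield O(submit_credential).
No other premise forces O(submit_credential). An ideal world satisfying every premise can still have ¬submit_credential true, so F(¬submit_credential) is not derivable.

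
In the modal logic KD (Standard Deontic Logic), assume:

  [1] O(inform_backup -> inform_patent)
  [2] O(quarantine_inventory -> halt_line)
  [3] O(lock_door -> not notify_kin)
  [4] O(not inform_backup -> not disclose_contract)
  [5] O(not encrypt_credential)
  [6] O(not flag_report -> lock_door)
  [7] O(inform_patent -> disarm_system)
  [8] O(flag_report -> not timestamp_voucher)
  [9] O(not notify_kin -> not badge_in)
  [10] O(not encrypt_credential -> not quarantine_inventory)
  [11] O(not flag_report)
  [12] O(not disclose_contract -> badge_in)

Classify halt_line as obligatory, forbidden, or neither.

Neither

Premise 2 is O(quarantine_inventory -> halt_line), but O(quarantine_inventory) is not derivable from the premises, so it does not yield O(halt_line).
No premise or chain of K-axiom applications forces O(halt_line), and none forces O(not halt_line). So halt_line is neither obligatory nor forbidden under these norms.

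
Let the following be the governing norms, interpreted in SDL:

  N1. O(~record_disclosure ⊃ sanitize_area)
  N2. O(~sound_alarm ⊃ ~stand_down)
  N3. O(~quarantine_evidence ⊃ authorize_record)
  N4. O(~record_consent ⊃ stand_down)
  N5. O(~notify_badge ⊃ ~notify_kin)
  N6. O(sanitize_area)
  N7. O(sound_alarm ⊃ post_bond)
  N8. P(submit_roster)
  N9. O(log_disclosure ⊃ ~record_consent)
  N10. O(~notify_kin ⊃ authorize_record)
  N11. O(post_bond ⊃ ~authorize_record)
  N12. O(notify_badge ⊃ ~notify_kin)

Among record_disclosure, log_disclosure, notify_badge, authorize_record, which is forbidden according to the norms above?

log_disclosure

Premises 5 and 12 are O(~notify_badge ⊃ ~notify_kin) and O(notify_badge ⊃ ~notify_kin); every ideal world satisfies ~notify_badge or notify_badge, so in either case ~notify_kin holds — hence O(~notify_kin).
From O(~notify_kin) and premise 10, O(~notify_kin ⊃ authorize_record), we obtain O(authorize_record).
The contrapositive of premise 11 (O(post_bond ⊃ ~authorize_record)) is O(authorize_record ⊃ ~post_bond), and O(authorize_record) is already established, so O(~post_bond).
Premise 7, O(sound_alarm ⊃ post_bond), contraposes to O(~post_bond ⊃ ~sound_alarm); with O(~post_bond) we get O(~sound_alarm).
Applying K to premise 2 (O(~sound_alarm ⊃ ~stand_down)) and O(~sound_alarm) yields O(~stand_down).
Premise 4 is O(~record_consent ⊃ stand_down); contrapositively O(~stand_down ⊃ record_consent). Since O(~stand_down) holds, K gives O(record_consent).
Premise 9 is O(log_disclosure ⊃ ~record_consent); contrapositively O(record_consent ⊃ ~log_disclosure). Since O(record_consent) holds, K gives O(~log_disclosure).
So O(~log_disclosure) holds, i.e. log_disclosure is forbidden. None of the other listed options is forbidden under the premises.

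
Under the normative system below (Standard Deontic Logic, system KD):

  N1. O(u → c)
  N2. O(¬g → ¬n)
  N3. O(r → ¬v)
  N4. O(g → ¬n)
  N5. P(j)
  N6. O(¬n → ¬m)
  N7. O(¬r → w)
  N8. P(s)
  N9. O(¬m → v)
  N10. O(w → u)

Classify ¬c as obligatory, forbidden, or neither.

Forbidden

By case analysis on g: premise 4 gives O(g → ¬n) and premise 2 gives O(¬g → ¬n), so O(¬n) either way.
Premise 6 is O(¬n → ¬m); since O(¬n), deontic closure gives O(¬m).
Premise 9 is O(¬m → v); since O(¬m), deontic closure gives O(v).
The contrapositive of premise 3 (O(r → ¬v)) is O(v → ¬r), and O(v) is already established, so O(¬r).
From O(¬r) and premise 7, O(¬r → w), we obtain O(w).
With premise 10, O(w → u), the K-axiom yields O(u).
Premise 1 is O(u → c); since O(u), deontic closure gives O(c).
Premises 5, 8 do not contribute to this derivation.
Thus O(c), which is F(¬c): ¬c is forbidden.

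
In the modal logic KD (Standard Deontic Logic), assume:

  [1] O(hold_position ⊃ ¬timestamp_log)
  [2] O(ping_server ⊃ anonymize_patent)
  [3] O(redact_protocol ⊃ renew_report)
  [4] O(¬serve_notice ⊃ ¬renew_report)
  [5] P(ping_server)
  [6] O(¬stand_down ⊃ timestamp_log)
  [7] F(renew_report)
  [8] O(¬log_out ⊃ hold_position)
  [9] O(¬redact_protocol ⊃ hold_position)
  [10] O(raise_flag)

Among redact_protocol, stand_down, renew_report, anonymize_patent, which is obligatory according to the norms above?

Premise 7 is F(renew_report), i.e. O(¬renew_report).
The contrapositive of premise 3 (O(redact_protocol ⊃ renew_report)) is O(¬renew_report ⊃ ¬redact_protocol), and O(¬renew_report) is already established, so O(¬redact_protocol).
Premise 9 is O(¬redact_protocol ⊃ hold_position); since O(¬redact_protocol), deontic closure gives O(hold_position).
From O(hold_position) and premise 1, O(hold_position ⊃ ¬timestamp_log), we obtain O(¬timestamp_log).
The contrapositive of premise 6 (O(¬stand_down ⊃ timestamp_log)) is O(¬timestamp_log ⊃ stand_down), and O(¬timestamp_log) is already established, so O(stand_down).
So O(stand_down) holds — stand_down is obligatory. None of the other listed options is made obligatory by any chain of premises.

stand_down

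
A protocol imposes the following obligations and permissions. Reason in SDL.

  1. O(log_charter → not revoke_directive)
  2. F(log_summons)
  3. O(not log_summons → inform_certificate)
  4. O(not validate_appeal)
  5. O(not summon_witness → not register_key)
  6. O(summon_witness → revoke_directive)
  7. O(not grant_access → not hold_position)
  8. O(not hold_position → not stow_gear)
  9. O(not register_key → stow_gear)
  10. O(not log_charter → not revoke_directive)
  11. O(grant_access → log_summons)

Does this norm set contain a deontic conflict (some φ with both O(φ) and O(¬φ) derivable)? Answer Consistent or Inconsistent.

By case analysis on log_charter: premise 1 gives O(log_charter → not revoke_directive) and premise 10 gives O(not log_charter → not revoke_directive), so O(not revoke_directive) either way.
Premise 6 is O(summon_witness → revoke_directive); contrapositively O(not revoke_directive → not summon_witness). Since O(not revoke_directive) holds, K gives O(not summon_witness).
Applying K to premise 5 (O(not summon_witness → not register_key)) and O(not summon_witness) yields O(not register_key).
From O(not register_key) and premise 9, O(not register_key → stow_gear), we obtain O(stow_gear).
Premise 8, O(not hold_position → not stow_gear), contraposes to O(stow_gear → hold_position); with O(stow_gear) we get O(hold_position).
Premise 7, O(not grant_access → not hold_position), contraposes to O(hold_position → grant_access); with O(hold_position) we get O(grant_access).
From O(grant_access) and premise 11, O(grant_access → log_summons), we obtain O(log_summons).
Yet premise 2 is F(log_summons), i.e. O(not log_summons).
We now have both O(log_summons) and O(not log_summons) — log_summons is simultaneously obligatory and forbidden, violating the D-axiom.

Inconsistent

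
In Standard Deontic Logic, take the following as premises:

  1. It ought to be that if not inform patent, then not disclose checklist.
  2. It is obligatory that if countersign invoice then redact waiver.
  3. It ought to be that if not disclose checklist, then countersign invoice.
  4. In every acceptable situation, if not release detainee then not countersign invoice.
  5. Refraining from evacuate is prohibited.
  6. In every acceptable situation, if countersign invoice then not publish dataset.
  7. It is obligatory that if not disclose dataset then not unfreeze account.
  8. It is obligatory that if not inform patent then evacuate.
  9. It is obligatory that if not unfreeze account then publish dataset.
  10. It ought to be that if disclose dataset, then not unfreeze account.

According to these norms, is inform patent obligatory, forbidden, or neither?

Obligatory

Premises 7 and 10 cover both cases: O(¬disclose_dataset → ¬unfreeze_account) and O(disclose_dataset → ¬unfreeze_account). Since ¬disclose_dataset ∨ disclose_dataset is a tautology, O(¬unfreeze_account) follows.
With premise 9, O(¬unfreeze_account → publish_dataset), the K-axiom yields O(publish_dataset).
Premise 6 is O(countersign_invoice → ¬publish_dataset); contrapositively O(publish_dataset → ¬countersign_invoice). Since O(publish_dataset) holds, K gives O(¬countersign_invoice).
Premise 3, O(¬disclose_checklist → countersign_invoice), contraposes to O(¬countersign_invoice → disclose_checklist); with O(¬countersign_invoice) we get O(disclose_checklist).
The contrapositive of premise 1 (O(¬inform_patent → ¬disclose_checklist)) is O(disclose_checklist → inform_patent), and O(disclose_checklist) is already established, so O(inform_patent).
Premises 2, 4, 5, 8 do not contribute to this derivation.
Hence inform_patent is obligatory.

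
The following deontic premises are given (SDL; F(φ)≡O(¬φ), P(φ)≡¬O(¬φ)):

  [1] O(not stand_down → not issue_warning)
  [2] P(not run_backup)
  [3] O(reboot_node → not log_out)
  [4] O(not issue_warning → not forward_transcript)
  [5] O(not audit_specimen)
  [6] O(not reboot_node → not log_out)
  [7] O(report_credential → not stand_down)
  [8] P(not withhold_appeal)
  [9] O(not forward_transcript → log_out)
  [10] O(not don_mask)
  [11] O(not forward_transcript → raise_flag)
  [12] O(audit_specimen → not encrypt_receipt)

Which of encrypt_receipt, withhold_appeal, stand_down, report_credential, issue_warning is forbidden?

Premises 3 and 6 cover both cases: O(reboot_node → not log_out) and O(not reboot_node → not log_out). Since reboot_node ∨ not reboot_node is a tautology, O(not log_out) follows.
Premise 9 is O(not forward_transcript → log_out); contrapositively O(not log_out → forward_transcript). Since O(not log_out) holds, K gives O(forward_transcript).
Premise 4, O(not issue_warning → not forward_transcript), contraposes to O(forward_transcript → issue_warning); with O(forward_transcript) we get O(issue_warning).
The contrapositive of premise 1 (O(not stand_down → not issue_warning)) is O(issue_warning → stand_down), and O(issue_warning) is already established, so O(stand_down).
The contrapositive of premise 7 (O(report_credential → not stand_down)) is O(stand_down → not report_credential), and O(stand_down) is already established, so O(not report_credential).
So O(not report_credential) holds, i.e. report_credential is forbidden. None of the other listed options is forbidden under the premises.

report_credential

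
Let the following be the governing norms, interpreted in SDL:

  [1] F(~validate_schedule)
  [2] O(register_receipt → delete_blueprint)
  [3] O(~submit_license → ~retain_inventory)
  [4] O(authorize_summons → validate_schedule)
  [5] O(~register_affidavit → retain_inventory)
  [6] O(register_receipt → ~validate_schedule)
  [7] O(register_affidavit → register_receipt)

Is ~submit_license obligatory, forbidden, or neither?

Forbidden

Premise 1, F(~validate_schedule), is equivalent to O(validate_schedule).
Premise 6, O(register_receipt → ~validate_schedule), contraposes to O(validate_schedule → ~register_receipt); with O(validate_schedule) we get O(~register_receipt).
Premise 7, O(register_affidavit → register_receipt), contraposes to O(~register_receipt → ~register_affidavit); with O(~register_receipt) we get O(~register_affidavit).
From O(~register_affidavit) and premise 5, O(~register_affidavit → retain_inventory), we obtain O(retain_inventory).
Premise 3 is O(~submit_license → ~retain_inventory); contrapositively O(retain_inventory → submit_license). Since O(retain_inventory) holds, K gives O(submit_license).
Premises 2, 4 do not contribute to this derivation.
Thus O(submit_license), which is F(~submit_license): ~submit_license is forbidden.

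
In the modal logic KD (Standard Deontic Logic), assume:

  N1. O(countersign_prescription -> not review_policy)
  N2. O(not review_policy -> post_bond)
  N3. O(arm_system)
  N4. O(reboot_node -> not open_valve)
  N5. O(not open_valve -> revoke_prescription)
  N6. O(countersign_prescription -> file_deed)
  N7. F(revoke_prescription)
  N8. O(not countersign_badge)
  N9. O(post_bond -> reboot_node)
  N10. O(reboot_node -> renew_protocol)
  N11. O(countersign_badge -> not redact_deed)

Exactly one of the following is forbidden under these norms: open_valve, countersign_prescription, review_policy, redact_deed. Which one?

Premise 7, F(revoke_prescription), is equivalent to O(not revoke_prescription).
The contrapositive of premise 5 (O(not open_valve -> revoke_prescription)) is O(not revoke_prescription -> open_valve), and O(not revoke_prescription) is already established, so O(open_valve).
Premise 4, O(reboot_node -> not open_valve), contraposes to O(open_valve -> not reboot_node); with O(open_valve) we get O(not reboot_node).
Premise 9 is O(post_bond -> reboot_node); contrapositively O(not reboot_node -> not post_bond). Since O(not reboot_node) holds, K gives O(not post_bond).
Premise 2 is O(not review_policy -> post_bond); contrapositively O(not post_bond -> review_policy). Since O(not post_bond) holds, K gives O(review_policy).
Premise 1, O(countersign_prescription -> not review_policy), contraposes to O(review_policy -> not countersign_prescription); with O(review_policy) we get O(not countersign_prescription).
So O(not countersign_prescription) holds, i.e. countersign_prescription is forbidden. None of the other listed options is forbidden under the premises.

countersign_prescription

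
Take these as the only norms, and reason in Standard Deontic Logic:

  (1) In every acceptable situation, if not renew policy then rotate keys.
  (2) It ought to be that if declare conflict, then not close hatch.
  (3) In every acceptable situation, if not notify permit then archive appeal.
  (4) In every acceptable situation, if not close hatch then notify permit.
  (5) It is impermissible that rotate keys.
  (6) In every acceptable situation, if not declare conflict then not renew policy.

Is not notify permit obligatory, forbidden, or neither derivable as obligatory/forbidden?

Premise 5, F(rotate_keys), is equivalent to O(¬rotate_keys).
Premise 1 is O(¬renew_policy → rotate_keys); contrapositively O(¬rotate_keys → renew_policy). Since O(¬rotate_keys) holds, K gives O(renew_policy).
The contrapositive of premise 6 (O(¬declare_conflict → ¬renew_policy)) is O(renew_policy → declare_conflict), and O(renew_policy) is already established, so O(declare_conflict).
From O(declare_conflict) and premise 2, O(declare_conflict → ¬close_hatch), we obtain O(¬close_hatch).
Premise 4 is O(¬close_hatch → notify_permit); since O(¬close_hatch), deontic closure gives O(notify_permit).
Premise 3 does not contribute to this derivation.
Thus O(notify_permit), which is F(¬notify_permit): ¬notify_permit is forbidden.

Forbidden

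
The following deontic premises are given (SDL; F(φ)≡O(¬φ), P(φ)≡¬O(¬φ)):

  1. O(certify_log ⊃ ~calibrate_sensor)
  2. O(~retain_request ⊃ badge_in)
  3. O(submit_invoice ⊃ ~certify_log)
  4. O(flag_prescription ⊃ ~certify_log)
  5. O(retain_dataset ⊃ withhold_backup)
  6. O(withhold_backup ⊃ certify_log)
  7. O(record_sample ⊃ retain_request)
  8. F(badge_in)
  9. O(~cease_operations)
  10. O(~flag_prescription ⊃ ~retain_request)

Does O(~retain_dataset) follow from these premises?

F(badge_in) at premise 8 means O(~badge_in).
Premise 2 is O(~retain_request ⊃ badge_in); contrapositively O(~badge_in ⊃ retain_request). Since O(~badge_in) holds, K gives O(retain_request).
Premise 10 is O(~flag_prescription ⊃ ~retain_request); contrapositively O(retain_request ⊃ flag_prescription). Since O(retain_request) holds, K gives O(flag_prescription).
Applying K to premise 4 (O(flag_prescription ⊃ ~certify_log)) and O(flag_prescription) yields O(~certify_log).
The contrapositive of premise 6 (O(withhold_backup ⊃ certify_log)) is O(~certify_log ⊃ ~withhold_backup), and O(~certify_log) is already established, so O(~withhold_backup).
Premise 5 is O(retain_dataset ⊃ withhold_backup); contrapositively O(~withhold_backup ⊃ ~retain_dataset). Since O(~withhold_backup) holds, K gives O(~retain_dataset).
Premises 1, 3, 7, 9 do not contribute to this derivation.
So O(~retain_dataset) follows.

Yes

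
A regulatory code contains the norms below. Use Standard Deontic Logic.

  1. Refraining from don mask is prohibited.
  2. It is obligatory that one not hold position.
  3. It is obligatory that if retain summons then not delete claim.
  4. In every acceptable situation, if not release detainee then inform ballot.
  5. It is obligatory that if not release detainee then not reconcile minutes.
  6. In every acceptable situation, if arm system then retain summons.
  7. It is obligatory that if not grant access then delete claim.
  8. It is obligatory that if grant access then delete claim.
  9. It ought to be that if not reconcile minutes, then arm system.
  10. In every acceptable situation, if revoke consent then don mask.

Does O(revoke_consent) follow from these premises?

Premise 10 is O(revoke_consent → don_mask); even if O(don_mask) held, inferring O(revoke_consent) would be affirming the consequent — invalid.
No other premise forces O(revoke_consent). An ideal world satisfying every premise can still have revoke_consent false, so O(revoke_consent) is not derivable.

No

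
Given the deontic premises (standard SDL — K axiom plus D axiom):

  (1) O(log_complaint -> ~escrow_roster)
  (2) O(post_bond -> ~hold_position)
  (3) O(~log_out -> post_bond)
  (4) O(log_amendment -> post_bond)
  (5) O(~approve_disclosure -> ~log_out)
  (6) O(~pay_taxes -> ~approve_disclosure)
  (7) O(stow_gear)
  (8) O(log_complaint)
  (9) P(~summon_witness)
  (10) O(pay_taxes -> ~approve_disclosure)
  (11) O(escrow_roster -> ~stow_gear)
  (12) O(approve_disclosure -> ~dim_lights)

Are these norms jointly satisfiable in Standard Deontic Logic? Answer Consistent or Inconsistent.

Consistent

Premise 11 is O(escrow_roster -> ~stow_gear), but O(escrow_roster) is not derivable from the premises, so it does not yield O(~stow_gear).
So O(~stow_gear) is not derivable, and the apparent clash with O(stow_gear) does not arise.
A world satisfying every obligation exists (e.g. approve_disclosure=false, dim_lights=false, escrow_roster=false, hold_position=false, log_amendment=false, log_complaint=true, log_out=false, pay_taxes=false, post_bond=true, stow_gear=true, summon_witness=false); no atom is both obligatory and forbidden, so the set is consistent.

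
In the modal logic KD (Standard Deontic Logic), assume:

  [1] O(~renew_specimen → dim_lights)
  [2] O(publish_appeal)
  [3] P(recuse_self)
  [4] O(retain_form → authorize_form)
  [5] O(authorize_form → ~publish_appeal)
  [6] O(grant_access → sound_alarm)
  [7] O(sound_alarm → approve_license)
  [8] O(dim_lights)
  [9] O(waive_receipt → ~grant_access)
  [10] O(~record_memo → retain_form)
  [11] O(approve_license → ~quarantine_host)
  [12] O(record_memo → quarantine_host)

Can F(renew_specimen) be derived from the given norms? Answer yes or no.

No

Premise 1 is O(~renew_specimen → dim_lights); even if O(dim_lights) held, inferring O(~renew_specimen) would be affirming the consequent — invalid.
No other premise forces O(~renew_specimen). An ideal world satisfying every premise can still have renew_specimen true, so F(renew_specimen) is not derivable.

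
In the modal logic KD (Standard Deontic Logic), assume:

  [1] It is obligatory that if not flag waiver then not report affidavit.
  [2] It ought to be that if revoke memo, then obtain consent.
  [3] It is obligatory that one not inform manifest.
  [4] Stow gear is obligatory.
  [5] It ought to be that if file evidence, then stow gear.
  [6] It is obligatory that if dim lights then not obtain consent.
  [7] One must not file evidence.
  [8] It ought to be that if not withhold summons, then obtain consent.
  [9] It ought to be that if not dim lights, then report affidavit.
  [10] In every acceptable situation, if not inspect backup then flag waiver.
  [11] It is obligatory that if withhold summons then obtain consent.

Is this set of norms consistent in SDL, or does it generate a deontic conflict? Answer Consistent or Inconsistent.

Premise 5 is O(file_evidence → stow_gear); even if O(stow_gear) held, inferring O(file_evidence) would be affirming the consequent — invalid.
So O(file_evidence) is not derivable, and the apparent clash with O(¬file_evidence) does not arise.
A world satisfying every obligation exists (e.g. dim_lights=false, file_evidence=false, flag_waiver=true, inform_manifest=false, inspect_backup=false, obtain_consent=true, report_affidavit=true, revoke_memo=false, stow_gear=true, withhold_summons=false); no atom is both obligatory and forbidden, so the set is consistent.

Consistent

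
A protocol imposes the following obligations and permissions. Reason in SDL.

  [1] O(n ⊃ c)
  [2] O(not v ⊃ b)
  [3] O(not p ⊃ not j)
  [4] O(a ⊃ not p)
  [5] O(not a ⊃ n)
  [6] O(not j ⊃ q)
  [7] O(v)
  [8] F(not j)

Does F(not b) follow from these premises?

No

Premise 2 is O(not v ⊃ b), but O(not v) is not derivable from the premises, so it does not yield O(b).
No other premise forces O(b). An ideal world satisfying every premise can still have not b true, so F(not b) is not derivable.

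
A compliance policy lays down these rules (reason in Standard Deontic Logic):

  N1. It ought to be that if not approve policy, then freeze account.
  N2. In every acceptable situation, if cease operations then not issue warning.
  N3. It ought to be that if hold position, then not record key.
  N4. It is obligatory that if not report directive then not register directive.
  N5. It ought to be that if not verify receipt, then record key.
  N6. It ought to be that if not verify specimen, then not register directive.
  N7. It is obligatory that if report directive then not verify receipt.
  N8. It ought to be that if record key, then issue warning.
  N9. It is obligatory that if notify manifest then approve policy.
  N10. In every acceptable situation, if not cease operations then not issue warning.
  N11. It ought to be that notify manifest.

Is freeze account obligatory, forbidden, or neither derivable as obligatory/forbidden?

Neither

Premise 1 is O(¬approve_policy → freeze_account), but O(¬approve_policy) is not derivable from the premises, so it does not yield O(freeze_account).
No premise or chain of K-axiom applications forces O(freeze_account), and none forces O(¬freeze_account). So freeze_account is neither obligatory nor forbidden under these norms.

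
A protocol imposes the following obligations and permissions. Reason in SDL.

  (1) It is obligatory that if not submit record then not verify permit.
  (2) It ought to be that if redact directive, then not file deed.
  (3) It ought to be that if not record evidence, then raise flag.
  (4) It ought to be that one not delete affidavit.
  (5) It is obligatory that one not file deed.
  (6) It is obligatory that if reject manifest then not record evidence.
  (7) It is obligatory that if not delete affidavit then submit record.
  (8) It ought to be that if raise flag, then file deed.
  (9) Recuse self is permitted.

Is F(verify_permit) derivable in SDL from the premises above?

No

Premise 1 is O(¬submit_record → ¬verify_permit), but O(¬submit_record) is not derivable from the premises, so it does not yield O(¬verify_permit).
No other premise forces O(¬verify_permit). An ideal world satisfying every premise can still have verify_permit true, so F(verify_permit) is not derivable.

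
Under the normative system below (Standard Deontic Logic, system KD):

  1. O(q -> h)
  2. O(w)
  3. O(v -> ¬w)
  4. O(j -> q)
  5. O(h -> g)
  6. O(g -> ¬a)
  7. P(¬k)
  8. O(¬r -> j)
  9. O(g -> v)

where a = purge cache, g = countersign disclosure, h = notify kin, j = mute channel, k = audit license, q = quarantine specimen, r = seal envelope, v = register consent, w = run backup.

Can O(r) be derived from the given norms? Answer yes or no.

Premise 2 gives O(w).
The contrapositive of premise 3 (O(v -> ¬w)) is O(w -> ¬v), and O(w) is already established, so O(¬v).
Premise 9 is O(g -> v); contrapositively O(¬v -> ¬g). Since O(¬v) holds, K gives O(¬g).
Premise 5 is O(h -> g); contrapositively O(¬g -> ¬h). Since O(¬g) holds, K gives O(¬h).
Premise 1, O(q -> h), contraposes to O(¬h -> ¬q); with O(¬h) we get O(¬q).
Premise 4, O(j -> q), contraposes to O(¬q -> ¬j); with O(¬q) we get O(¬j).
The contrapositive of premise 8 (O(¬r -> j)) is O(¬j -> r), and O(¬j) is already established, so O(r).
Premises 6, 7 do not contribute to this derivation.
So O(r) follows.

Yes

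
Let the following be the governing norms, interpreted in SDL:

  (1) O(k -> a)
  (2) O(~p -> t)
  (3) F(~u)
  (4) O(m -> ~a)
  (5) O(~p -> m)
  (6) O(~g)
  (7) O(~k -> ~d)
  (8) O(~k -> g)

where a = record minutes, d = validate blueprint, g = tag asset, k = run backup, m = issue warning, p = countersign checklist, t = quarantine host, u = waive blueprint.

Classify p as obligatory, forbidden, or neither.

Premise 6 states O(~g) outright.
The contrapositive of premise 8 (O(~k -> g)) is O(~g -> k), and O(~g) is already established, so O(k).
Applying K to premise 1 (O(k -> a)) and O(k) yields O(a).
Premise 4 is O(m -> ~a); contrapositively O(a -> ~m). Since O(a) holds, K gives O(~m).
Premise 5 is O(~p -> m); contrapositively O(~m -> p). Since O(~m) holds, K gives O(p).
Premises 2, 3, 7 do not contribute to this derivation.
Hence p is obligatory.

Obligatory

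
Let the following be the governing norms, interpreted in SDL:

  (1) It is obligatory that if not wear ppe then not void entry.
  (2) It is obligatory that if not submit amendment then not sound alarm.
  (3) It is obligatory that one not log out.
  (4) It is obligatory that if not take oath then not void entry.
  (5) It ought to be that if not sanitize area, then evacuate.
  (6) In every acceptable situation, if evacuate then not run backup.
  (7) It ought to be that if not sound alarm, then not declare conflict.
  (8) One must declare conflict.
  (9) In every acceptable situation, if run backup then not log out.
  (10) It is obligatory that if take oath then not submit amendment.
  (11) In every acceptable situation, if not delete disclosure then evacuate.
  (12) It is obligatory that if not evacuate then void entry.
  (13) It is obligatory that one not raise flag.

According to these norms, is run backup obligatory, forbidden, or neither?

From premise 8 we have O(declare_conflict).
The contrapositive of premise 7 (O(¬sound_alarm → ¬declare_conflict)) is O(declare_conflict → sound_alarm), and O(declare_conflict) is already established, so O(sound_alarm).
The contrapositive of premise 2 (O(¬submit_amendment → ¬sound_alarm)) is O(sound_alarm → submit_amendment), and O(sound_alarm) is already established, so O(submit_amendment).
Premise 10 is O(take_oath → ¬submit_amendment); contrapositively O(submit_amendment → ¬take_oath). Since O(submit_amendment) holds, K gives O(¬take_oath).
Applying K to premise 4 (O(¬take_oath → ¬void_entry)) and O(¬take_oath) yields O(¬void_entry).
Premise 12, O(¬evacuate → void_entry), contraposes to O(¬void_entry → evacuate); with O(¬void_entry) we get O(evacuate).
With premise 6, O(evacuate → ¬run_backup), the K-axiom yields O(¬run_backup).
Premises 1, 3, 5, 9, 11, 13 do not contribute to this derivation.
Thus O(¬run_backup), which is F(run_backup): run_backup is forbidden.

Forbidden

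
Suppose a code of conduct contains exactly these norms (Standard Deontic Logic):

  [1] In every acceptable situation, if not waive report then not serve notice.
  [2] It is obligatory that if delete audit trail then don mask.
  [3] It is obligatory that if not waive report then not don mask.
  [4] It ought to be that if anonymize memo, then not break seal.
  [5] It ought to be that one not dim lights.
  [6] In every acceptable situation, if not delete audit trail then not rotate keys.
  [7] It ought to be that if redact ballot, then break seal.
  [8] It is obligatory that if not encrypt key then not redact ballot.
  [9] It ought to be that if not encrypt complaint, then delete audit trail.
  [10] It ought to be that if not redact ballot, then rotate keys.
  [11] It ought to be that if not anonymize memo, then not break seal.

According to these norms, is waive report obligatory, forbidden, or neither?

Obligatory

Premises 11 and 4 are O(¬anonymize_memo → ¬break_seal) and O(anonymize_memo → ¬break_seal); every ideal world satisfies ¬anonymize_memo or anonymize_memo, so in either case ¬break_seal holds — hence O(¬break_seal).
The contrapositive of premise 7 (O(redact_ballot → break_seal)) is O(¬break_seal → ¬redact_ballot), and O(¬break_seal) is already established, so O(¬redact_ballot).
Applying K to premise 10 (O(¬redact_ballot → rotate_keys)) and O(¬redact_ballot) yields O(rotate_keys).
Premise 6 is O(¬delete_audit_trail → ¬rotate_keys); contrapositively O(rotate_keys → delete_audit_trail). Since O(rotate_keys) holds, K gives O(delete_audit_trail).
From O(delete_audit_trail) and premise 2, O(delete_audit_trail → don_mask), we obtain O(don_mask).
The contrapositive of premise 3 (O(¬waive_report → ¬don_mask)) is O(don_mask → waive_report), and O(don_mask) is already established, so O(waive_report).
Premises 1, 5, 8, 9 do not contribute to this derivation.
Hence waive_report is obligatory.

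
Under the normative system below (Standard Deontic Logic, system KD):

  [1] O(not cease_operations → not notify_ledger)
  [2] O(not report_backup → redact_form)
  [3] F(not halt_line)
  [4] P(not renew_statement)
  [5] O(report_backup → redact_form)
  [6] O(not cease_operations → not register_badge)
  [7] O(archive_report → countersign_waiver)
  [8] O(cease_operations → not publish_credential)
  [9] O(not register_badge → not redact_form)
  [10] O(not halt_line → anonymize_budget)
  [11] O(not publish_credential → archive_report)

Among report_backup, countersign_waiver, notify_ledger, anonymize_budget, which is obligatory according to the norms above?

Premises 2 and 5 are O(not report_backup → redact_form) and O(report_backup → redact_form); every ideal world satisfies not report_backup or report_backup, so in either case redact_form holds — hence O(redact_form).
Premise 9 is O(not register_badge → not redact_form); contrapositively O(redact_form → register_badge). Since O(redact_form) holds, K gives O(register_badge).
The contrapositive of premise 6 (O(not cease_operations → not register_badge)) is O(register_badge → cease_operations), and O(register_badge) is already established, so O(cease_operations).
Applying K to premise 8 (O(cease_operations → not publish_credential)) and O(cease_operations) yields O(not publish_credential).
From O(not publish_credential) and premise 11, O(not publish_credential → archive_report), we obtain O(archive_report).
From O(archive_report) and premise 7, O(archive_report → countersign_waiver), we obtain O(countersign_waiver).
So O(countersign_waiver) holds — countersign_waiver is obligatory. None of the other listed options is made obligatory by any chain of premises.

countersign_waiver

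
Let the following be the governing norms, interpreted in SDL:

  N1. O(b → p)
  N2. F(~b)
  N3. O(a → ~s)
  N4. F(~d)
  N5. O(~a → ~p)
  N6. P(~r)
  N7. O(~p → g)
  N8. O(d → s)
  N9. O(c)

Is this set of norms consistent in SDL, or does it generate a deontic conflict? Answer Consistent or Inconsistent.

F(~b) at premise 2 means O(b).
Applying K to premise 1 (O(b → p)) and O(b) yields O(p).
The contrapositive of premise 5 (O(~a → ~p)) is O(p → a), and O(p) is already established, so O(a).
Applying K to premise 3 (O(a → ~s)) and O(a) yields O(~s).
Premise 8, O(d → s), contraposes to O(~s → ~d); with O(~s) we get O(~d).
Yet premise 4 is F(~d), i.e. O(d).
We now have both O(~d) and O(d) — d is simultaneously obligatory and forbidden, violating the D-axiom.

Inconsistent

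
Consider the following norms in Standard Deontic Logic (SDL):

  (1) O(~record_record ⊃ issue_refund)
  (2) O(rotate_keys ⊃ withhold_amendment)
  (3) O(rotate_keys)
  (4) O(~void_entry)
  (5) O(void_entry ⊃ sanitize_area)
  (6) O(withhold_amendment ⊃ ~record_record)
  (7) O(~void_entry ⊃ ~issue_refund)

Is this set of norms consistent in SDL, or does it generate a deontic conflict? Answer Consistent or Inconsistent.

Inconsistent

Premise 4 gives O(~void_entry).
From O(~void_entry) and premise 7, O(~void_entry ⊃ ~issue_refund), we obtain O(~issue_refund).
Premise 1, O(~record_record ⊃ issue_refund), contraposes to O(~issue_refund ⊃ record_record); with O(~issue_refund) we get O(record_record).
Premise 6, O(withhold_amendment ⊃ ~record_record), contraposes to O(record_record ⊃ ~withhold_amendment); with O(record_record) we get O(~withhold_amendment).
Premise 2 is O(rotate_keys ⊃ withhold_amendment); contrapositively O(~withhold_amendment ⊃ ~rotate_keys). Since O(~withhold_amendment) holds, K gives O(~rotate_keys).
However, premise 3 gives O(rotate_keys).
We now have both O(~rotate_keys) and O(rotate_keys) — rotate_keys is simultaneously obligatory and forbidden, violating the D-axiom.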